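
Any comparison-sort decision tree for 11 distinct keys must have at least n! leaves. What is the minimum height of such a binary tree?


A binary decision tree of height h has at most 2^h leaves and needs at least n! of them, so h >= ceil(log2(n!)).
Compute 11! as a running product:
  x2 = 2, x3 = 6, x4 = 24, x5 = 120
  x6 = 720, x7 = 5040, x8 = 40320, x9 = 362880
  x10 = 3628800, x11 = 39916800
11! = 39916800
Bracket between powers of 2:
  2^25 = 33554432 < 39916800 <= 67108864 = 2^26
So ceil(log2(11!)) = 26


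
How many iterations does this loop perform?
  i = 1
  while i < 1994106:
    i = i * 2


The loop variable doubles each iteration:
i = 1 -> 2 -> 4 -> 8 -> 16 -> 32 -> 64 -> 128 -> 256 -> 512 -> 1024 -> 2048 -> 4096 -> 8192 -> 16384 -> 32768 -> 65536 -> 131072 -> 262144 -> 524288 -> 1048576 -> 2097152 (stop, 2097152 >= 1994106)
Number of doublings = ceil(log2(1994106)) = 21


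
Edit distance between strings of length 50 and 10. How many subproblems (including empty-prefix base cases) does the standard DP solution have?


The table includes base cases (empty prefixes).
Rows: (m+1) = 51
Columns: (n+1) = 11
Total = 51 * 11 = 561


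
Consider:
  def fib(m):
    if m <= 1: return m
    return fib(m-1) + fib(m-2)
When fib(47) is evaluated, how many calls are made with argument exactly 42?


Let N(m) = number of times fib(m) is called while evaluating fib(47).
N(47) = 1 (the initial call).
N(46) = 1 (only fib(47) calls it).
For 1 <= m <= 45: fib(m) is called by fib(m+1) and fib(m+2), so
  N(m) = N(m+1) + N(m+2).
fib(0) is called only by fib(2), so N(0) = N(2).
Walk down from m=47:
  N(47)=1, N(46)=1, N(45)=2, N(44)=3, N(43)=5, N(42)=8
N(42) = 8


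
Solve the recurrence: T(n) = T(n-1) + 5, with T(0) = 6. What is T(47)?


Unrolling the recurrence:
T(47) = T(46) + 5
       = T(45) + 5 + 5
       = T(44) + 5*3
       ...
       = T(0) + 5*47
       = 6 + 235 = 241


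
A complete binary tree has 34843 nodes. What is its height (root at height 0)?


In a complete binary tree, level k holds nodes 2^k .. 2^(k+1)-1 (1-indexed).
Height = floor(log2(n)) = floor(log2(34843)) = 15
Check: 2^15 = 32768 <= 34843 < 65536 = 2^16


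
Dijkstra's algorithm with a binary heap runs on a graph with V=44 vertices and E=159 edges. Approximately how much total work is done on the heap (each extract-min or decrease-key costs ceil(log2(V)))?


Dijkstra with a binary heap: each vertex is extracted once, each edge may relax once.
Each heap operation costs O(log V).
V + E = 44 + 159 = 203
ceil(log2(44)) = 6 (since 2^5 = 32 < 44 <= 64 = 2^6)
Total heap work = (V+E) * ceil(log2(V)) = 203 * 6 = 1218


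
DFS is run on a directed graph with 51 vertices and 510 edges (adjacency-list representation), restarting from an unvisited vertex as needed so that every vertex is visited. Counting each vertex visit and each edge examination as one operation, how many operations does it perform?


A full DFS traversal processes each vertex exactly once (push/pop on stack).
Each directed edge is examined once.
V = 51, E = 510
V + E = 561


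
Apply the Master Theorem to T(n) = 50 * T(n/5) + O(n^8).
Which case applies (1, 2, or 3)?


The Master Theorem: T(n) = a*T(n/b) + O(n^c)
  a = 50, b = 5, c = 8
log_b(a) = log_5(50) ~ 2.431
Compare b^c with a: 5^8 = 390625 > 50, so c > log_b(a).
Since c > log_b(a), Case 3 applies.
T(n) = O(n^8)
Master Theorem case = 3


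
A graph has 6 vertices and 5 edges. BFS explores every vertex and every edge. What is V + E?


A full BFS traversal dequeues each vertex once and examines each edge once.
Vertex visits: 6
Edge visits: 5
V + E = 6 + 5 = 11


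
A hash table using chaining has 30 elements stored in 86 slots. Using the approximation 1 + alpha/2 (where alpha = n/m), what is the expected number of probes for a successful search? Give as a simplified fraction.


Load factor alpha = n/m = 30/86
Expected probes = 1 + alpha/2 = 1 + 30/(2*86)
= 1 + 30/172
= 172/172 + 30/172
= 202/172
Simplify: 101/86


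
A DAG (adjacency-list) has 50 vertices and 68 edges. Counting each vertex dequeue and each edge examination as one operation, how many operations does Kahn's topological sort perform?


V = 50 (vertex processing)
E = 68 (edge processing)
V + E = 50 + 68 = 118


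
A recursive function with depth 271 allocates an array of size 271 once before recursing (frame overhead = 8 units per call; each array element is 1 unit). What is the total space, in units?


Array allocation: 271 units (allocated once)
Stack frames: 271 deep * 8 per frame = 2168 units
Total = 271 + 2168 = 2439


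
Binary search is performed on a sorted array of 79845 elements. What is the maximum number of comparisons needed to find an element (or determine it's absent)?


Binary search halves the search space each comparison:
  Step 1: search space = 79845 -> 39922
  Step 2: search space = 39922 -> 19961
  Step 3: search space = 19961 -> 9980
  Step 4: search space = 9980 -> 4990
  Step 5: search space = 4990 -> 2495
  Step 6: search space = 2495 -> 1247
  Step 7: search space = 1247 -> 623
  Step 8: search space = 623 -> 311
  Step 9: search space = 311 -> 155
  Step 10: search space = 155 -> 77
  Step 11: search space = 77 -> 38
  Step 12: search space = 38 -> 19
  Step 13: search space = 19 -> 9
  Step 14: search space = 9 -> 4
  Step 15: search space = 4 -> 2
  Step 16: search space = 2 -> 1
  Step 17: search space = 1 (final check)
Maximum comparisons = floor(log2(79845)) + 1 = 16 + 1 = 17


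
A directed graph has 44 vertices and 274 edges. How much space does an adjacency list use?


Adjacency list: one list head per vertex + one entry per edge
Vertex heads: 44
Edge entries: 274
Total = 44 + 274 = 318


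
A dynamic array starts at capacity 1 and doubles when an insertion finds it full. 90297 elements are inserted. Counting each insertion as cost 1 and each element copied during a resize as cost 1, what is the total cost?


n = 90297
Insertion costs: 90297
Resizes copy 1, 2, 4, ... up to the largest power of 2 that is <= n-1 = 90296, i.e. 65536.
Copy costs = 1 + 2 + 4 + 8 + 16 + 32 + 64 + 128 + 256 + 512 + 1024 + 2048 + 4096 + 8192 + 16384 + 32768 + 65536 = 131071
Total = 90297 + 131071 = 221368


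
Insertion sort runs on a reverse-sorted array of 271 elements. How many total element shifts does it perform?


Sum of shifts = 1 + 2 + 3 + ... + 270
= 271 * 270 / 2
= 73170 / 2
= 36585


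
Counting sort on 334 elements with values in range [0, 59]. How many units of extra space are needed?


Output array size: 334 (to store sorted result)
Count array size: 60 (one slot per possible value, range 0 to 59)
Total extra space = 334 + 60 = 394


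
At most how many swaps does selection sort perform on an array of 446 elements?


Each of the 445 passes places one element in its final position.
Pass 1: swap minimum into position 0
Pass 2: swap minimum of remaining into position 1
...
Pass 445: last two elements, one swap
Maximum swaps = 446 - 1 = 445


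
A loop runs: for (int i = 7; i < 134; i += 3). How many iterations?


Loop starts at i = 7, increments by 3, stops when i >= 134.
Number of iterations = ceil((134 - 7) / 3)
= ceil(127 / 3)
= 43


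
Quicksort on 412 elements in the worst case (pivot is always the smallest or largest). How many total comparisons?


In the worst case, each partition step picks the worst pivot:
  Partition 1: 411 comparisons (n-1 elements to compare)
  Partition 2: 410 comparisons
  Partition 3: 409 comparisons
  Partition 4: 408 comparisons
  Partition 5: 407 comparisons
  ...
  Last partition: 0 comparisons
Total = (n-1) + (n-2) + ... + 1 + 0 = n*(n-1)/2
= 412*411/2 = 84666


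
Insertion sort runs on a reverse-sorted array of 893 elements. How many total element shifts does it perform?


Sum of shifts = 1 + 2 + 3 + ... + 892
= 893 * 892 / 2
= 796556 / 2
= 398278


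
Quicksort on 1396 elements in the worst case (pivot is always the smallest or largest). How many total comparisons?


In the worst case, each partition step picks the worst pivot:
  Partition 1: 1395 comparisons (n-1 elements to compare)
  Partition 2: 1394 comparisons
  Partition 3: 1393 comparisons
  Partition 4: 1392 comparisons
  Partition 5: 1391 comparisons
  ...
  Last partition: 0 comparisons
Total = (n-1) + (n-2) + ... + 1 + 0 = n*(n-1)/2
= 1396*1395/2 = 973710


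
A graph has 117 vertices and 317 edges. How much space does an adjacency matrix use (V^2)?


Adjacency matrix: V x V grid of entries
Space = V^2 = 117^2 = 117 * 117 = 13689


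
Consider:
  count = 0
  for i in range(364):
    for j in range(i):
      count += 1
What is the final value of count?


For each i, the inner loop runs i times:
  i=0: inner runs 0 times
  i=1: inner runs 1 time
  i=2: inner runs 2 times
  i=3: inner runs 3 times
  i=4: inner runs 4 times
  i=5: inner runs 5 times
  i=6: inner runs 6 times
  i=7: inner runs 7 times
  ...
Total = 0 + 1 + 2 + ... + 363 = 364*(364-1)/2 = 66066


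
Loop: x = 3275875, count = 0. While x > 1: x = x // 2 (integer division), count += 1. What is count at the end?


The variable x halves each step:
x = 3275875 -> 1637937 -> 818968 -> 409484 -> 204742 -> 102371 -> 51185 -> 25592 -> 12796 -> 6398 -> 3199 -> 1599 -> 799 -> 399 -> 199 -> 99 -> 49 -> 24 -> 12 -> 6 -> 3 -> 1
Number of halvings = floor(log2(3275875)) = 21


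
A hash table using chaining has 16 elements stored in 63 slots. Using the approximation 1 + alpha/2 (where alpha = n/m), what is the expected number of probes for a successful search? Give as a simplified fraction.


Load factor alpha = n/m = 16/63
Expected probes = 1 + alpha/2 = 1 + 16/(2*63)
= 1 + 16/126
= 126/126 + 16/126
= 142/126
Simplify: 71/63


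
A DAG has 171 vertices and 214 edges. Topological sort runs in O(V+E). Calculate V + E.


V = 171 (vertex processing)
E = 214 (edge processing)
V + E = 171 + 214 = 385


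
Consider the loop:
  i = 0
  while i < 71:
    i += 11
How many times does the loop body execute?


Starting at i = 0, each iteration adds 11.
Iterations until i >= 71:
  Iteration 1: i = 0 -> i = 11
  Iteration 2: i = 11 -> i = 22
  Iteration 3: i = 22 -> i = 33
  Iteration 4: i = 33 -> i = 44
  Iteration 5: i = 44 -> i = 55
  Iteration 6: i = 55 -> i = 66
  Iteration 7: i = 66 -> i = 77
Total iterations = ceil(71/11) = 7


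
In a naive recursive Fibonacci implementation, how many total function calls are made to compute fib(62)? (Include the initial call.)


Let C(m) = total calls to evaluate fib(m). Then C(0)=C(1)=1, and
C(m) = 1 + C(m-1) + C(m-2) for m >= 2.
Build the table (each entry = 1 + previous two):
  C(0) = 1
  C(1) = 1
  C(2) = 1 + 1 + 1 = 3
  C(3) = 1 + 3 + 1 = 5
  C(4) = 1 + 5 + 3 = 9
  C(5) = 1 + 9 + 5 = 15
  C(6) = 1 + 15 + 9 = 25
  C(7) = 1 + 25 + 15 = 41
  C(8) = 1 + 41 + 25 = 67
  C(9) = 1 + 67 + 41 = 109
  C(10) = 1 + 109 + 67 = 177
  C(11) = 1 + 177 + 109 = 287
  C(12) = 1 + 287 + 177 = 465
  C(13) = 1 + 465 + 287 = 753
  C(14) = 1 + 753 + 465 = 1219
  C(15) = 1 + 1219 + 753 = 1973
  C(16) = 1 + 1973 + 1219 = 3193
  C(17) = 1 + 3193 + 1973 = 5167
  C(18) = 1 + 5167 + 3193 = 8361
  C(19) = 1 + 8361 + 5167 = 13529
  C(20) = 1 + 13529 + 8361 = 21891
  C(21) = 1 + 21891 + 13529 = 35421
  C(22) = 1 + 35421 + 21891 = 57313
  C(23) = 1 + 57313 + 35421 = 92735
  C(24) = 1 + 92735 + 57313 = 150049
  C(25) = 1 + 150049 + 92735 = 242785
  C(26) = 1 + 242785 + 150049 = 392835
  C(27) = 1 + 392835 + 242785 = 635621
  C(28) = 1 + 635621 + 392835 = 1028457
  C(29) = 1 + 1028457 + 635621 = 1664079
  C(30) = 1 + 1664079 + 1028457 = 2692537
  C(31) = 1 + 2692537 + 1664079 = 4356617
  C(32) = 1 + 4356617 + 2692537 = 7049155
  C(33) = 1 + 7049155 + 4356617 = 11405773
  C(34) = 1 + 11405773 + 7049155 = 18454929
  C(35) = 1 + 18454929 + 11405773 = 29860703
  C(36) = 1 + 29860703 + 18454929 = 48315633
  C(37) = 1 + 48315633 + 29860703 = 78176337
  C(38) = 1 + 78176337 + 48315633 = 126491971
  C(39) = 1 + 126491971 + 78176337 = 204668309
  C(40) = 1 + 204668309 + 126491971 = 331160281
  C(41) = 1 + 331160281 + 204668309 = 535828591
  C(42) = 1 + 535828591 + 331160281 = 866988873
  C(43) = 1 + 866988873 + 535828591 = 1402817465
  C(44) = 1 + 1402817465 + 866988873 = 2269806339
  C(45) = 1 + 2269806339 + 1402817465 = 3672623805
  C(46) = 1 + 3672623805 + 2269806339 = 5942430145
  C(47) = 1 + 5942430145 + 3672623805 = 9615053951
  C(48) = 1 + 9615053951 + 5942430145 = 15557484097
  C(49) = 1 + 15557484097 + 9615053951 = 25172538049
  C(50) = 1 + 25172538049 + 15557484097 = 40730022147
  C(51) = 1 + 40730022147 + 25172538049 = 65902560197
  C(52) = 1 + 65902560197 + 40730022147 = 106632582345
  C(53) = 1 + 106632582345 + 65902560197 = 172535142543
  C(54) = 1 + 172535142543 + 106632582345 = 279167724889
  C(55) = 1 + 279167724889 + 172535142543 = 451702867433
  C(56) = 1 + 451702867433 + 279167724889 = 730870592323
  C(57) = 1 + 730870592323 + 451702867433 = 1182573459757
  C(58) = 1 + 1182573459757 + 730870592323 = 1913444052081
  C(59) = 1 + 1913444052081 + 1182573459757 = 3096017511839
  C(60) = 1 + 3096017511839 + 1913444052081 = 5009461563921
  C(61) = 1 + 5009461563921 + 3096017511839 = 8105479075761
  C(62) = 1 + 8105479075761 + 5009461563921 = 13114940639683
Total calls for fib(62) = 13114940639683


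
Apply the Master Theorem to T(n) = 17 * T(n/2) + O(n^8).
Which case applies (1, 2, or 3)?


The Master Theorem: T(n) = a*T(n/b) + O(n^c)
  a = 17, b = 2, c = 8
log_b(a) = log_2(17) ~ 4.087
Compare b^c with a: 2^8 = 256 > 17, so c > log_b(a).
Since c > log_b(a), Case 3 applies.
T(n) = O(n^8)
Master Theorem case = 3


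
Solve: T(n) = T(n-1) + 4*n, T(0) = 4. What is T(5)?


Expanding the recurrence:
T(5) = T(4) + 4*5
       = T(3) + 4*4 + 4*5
       ...
       = T(0) + 4*(1 + 2 + ... + 5)
       = 4 + 4 * 5*6/2
       = 4 + 4 * 15
       = 4 + 60 = 64


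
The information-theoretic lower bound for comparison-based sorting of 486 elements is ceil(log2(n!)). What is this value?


A binary decision tree of height h has at most 2^h leaves and needs at least n! of them, so h >= ceil(log2(n!)).
486! is far too large to multiply out, so use Stirling's series:
  ln(n!) ~ n ln n - n + (1/2) ln(2 pi n) + 1/(12n)  (error below 1/(360 n^3), negligible here)
  ln(486) = 6.1862086
  n ln n = 486 * 6.1862086 = 3006.4974
  (1/2) ln(2 pi * 486) = (1/2) ln(3053.6281) = 4.0120
  1/(12*486) = 0.0002
  ln(486!) ~ 3006.4974 - 486 + 4.0120 + 0.0002 = 2524.5096
Convert to base 2: log2(486!) = 2524.5096 / ln 2 = 2524.5096 / 0.69314718 = 3642.0975
ceil(3642.0975) = 3643


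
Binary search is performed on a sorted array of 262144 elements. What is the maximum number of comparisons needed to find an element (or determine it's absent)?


Binary search halves the search space each comparison:
  Step 1: search space = 262144 -> 131072
  Step 2: search space = 131072 -> 65536
  Step 3: search space = 65536 -> 32768
  Step 4: search space = 32768 -> 16384
  Step 5: search space = 16384 -> 8192
  Step 6: search space = 8192 -> 4096
  Step 7: search space = 4096 -> 2048
  Step 8: search space = 2048 -> 1024
  Step 9: search space = 1024 -> 512
  Step 10: search space = 512 -> 256
  Step 11: search space = 256 -> 128
  Step 12: search space = 128 -> 64
  Step 13: search space = 64 -> 32
  Step 14: search space = 32 -> 16
  Step 15: search space = 16 -> 8
  Step 16: search space = 8 -> 4
  Step 17: search space = 4 -> 2
  Step 18: search space = 2 -> 1
  Step 19: search space = 1 (final check)
Maximum comparisons = floor(log2(262144)) + 1 = 18 + 1 = 19


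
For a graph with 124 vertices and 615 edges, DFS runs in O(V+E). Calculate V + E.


A full DFS traversal visits each vertex once and examines each edge once.
V = 124
E = 615
Sum = 124 + 615 = 739


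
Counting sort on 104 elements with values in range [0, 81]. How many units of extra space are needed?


Output array size: 104 (to store sorted result)
Count array size: 82 (one slot per possible value, range 0 to 81)
Total extra space = 104 + 82 = 186


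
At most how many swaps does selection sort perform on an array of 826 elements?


Each of the 825 passes places one element in its final position.
Pass 1: swap minimum into position 0
Pass 2: swap minimum of remaining into position 1
...
Pass 825: last two elements, one swap
Maximum swaps = 826 - 1 = 825


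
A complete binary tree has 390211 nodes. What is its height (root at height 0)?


In a complete binary tree, level k holds nodes 2^k .. 2^(k+1)-1 (1-indexed).
Height = floor(log2(n)) = floor(log2(390211)) = 18
Check: 2^18 = 262144 <= 390211 < 524288 = 2^19


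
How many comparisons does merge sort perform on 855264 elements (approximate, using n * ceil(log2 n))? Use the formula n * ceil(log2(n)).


Recursion depth: ceil(log2(855264)) = 20
Each recursion level merges n = 855264 elements
Total = 855264 * 20 = 17105280


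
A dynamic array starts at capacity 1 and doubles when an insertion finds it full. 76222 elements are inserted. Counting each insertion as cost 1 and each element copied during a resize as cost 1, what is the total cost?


n = 76222
Insertion costs: 76222
Resizes copy 1, 2, 4, ... up to the largest power of 2 that is <= n-1 = 76221, i.e. 65536.
Copy costs = 1 + 2 + 4 + 8 + 16 + 32 + 64 + 128 + 256 + 512 + 1024 + 2048 + 4096 + 8192 + 16384 + 32768 + 65536 = 131071
Total = 76222 + 131071 = 207293


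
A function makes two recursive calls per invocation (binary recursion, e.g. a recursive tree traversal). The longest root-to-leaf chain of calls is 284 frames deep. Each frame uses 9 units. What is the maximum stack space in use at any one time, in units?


Binary recursion: the two calls run one after the other, so only one root-to-leaf chain of frames is on the stack at a time.
Maximum depth (longest chain) = 284 frames
Each frame = 9 units
Max stack space = 284 * 9 = 2556


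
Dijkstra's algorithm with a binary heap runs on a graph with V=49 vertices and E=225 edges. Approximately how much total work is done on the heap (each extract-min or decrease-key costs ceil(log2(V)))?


Dijkstra with a binary heap: each vertex is extracted once, each edge may relax once.
Each heap operation costs O(log V).
V + E = 49 + 225 = 274
ceil(log2(49)) = 6 (since 2^5 = 32 < 49 <= 64 = 2^6)
Total heap work = (V+E) * ceil(log2(V)) = 274 * 6 = 1644


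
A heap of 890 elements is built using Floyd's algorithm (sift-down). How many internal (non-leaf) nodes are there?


Leaf nodes occupy roughly half the array.
Sift-down is called for each internal node, starting from the last one.
Internal nodes = floor(n/2) = floor(890/2) = 445


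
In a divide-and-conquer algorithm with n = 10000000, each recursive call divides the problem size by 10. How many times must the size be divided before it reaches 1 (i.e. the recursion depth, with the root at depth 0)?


Number of divisions = log_10(10000000)
Sizes: 10000000 -> 1000000 -> 100000 -> 10000 -> 1000 -> 100 -> 10 -> 1 (7 divisions)
Recursion depth = 7


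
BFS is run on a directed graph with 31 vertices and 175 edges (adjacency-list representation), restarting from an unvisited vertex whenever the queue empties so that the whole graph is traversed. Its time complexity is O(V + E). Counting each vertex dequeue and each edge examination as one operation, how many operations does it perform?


A full BFS traversal dequeues each vertex exactly once and examines each directed edge exactly once.
V = 31 (vertex processing cost)
E = 175 (edge examination cost)
Total operations proportional to V + E = 31 + 175 = 206


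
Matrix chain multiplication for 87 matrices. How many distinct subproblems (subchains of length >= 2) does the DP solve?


Subproblems are indexed by (i, j) where i < j.
Number of such pairs = n*(n-1)/2
= 87 * 86 / 2
= 3741


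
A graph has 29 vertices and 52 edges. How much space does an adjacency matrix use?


Adjacency matrix: V x V grid of entries
Space = V^2 = 29^2 = 29 * 29 = 841


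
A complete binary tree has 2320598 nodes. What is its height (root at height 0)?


In a complete binary tree, level k holds nodes 2^k .. 2^(k+1)-1 (1-indexed).
Height = floor(log2(n)) = floor(log2(2320598)) = 21
Check: 2^21 = 2097152 <= 2320598 < 4194304 = 2^22


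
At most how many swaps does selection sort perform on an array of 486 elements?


Each of the 485 passes places one element in its final position.
Pass 1: swap minimum into position 0
Pass 2: swap minimum of remaining into position 1
...
Pass 485: last two elements, one swap
Maximum swaps = 486 - 1 = 485


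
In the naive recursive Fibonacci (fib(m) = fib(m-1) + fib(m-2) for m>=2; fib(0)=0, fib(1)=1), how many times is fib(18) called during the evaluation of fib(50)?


Let N(m) = number of times fib(m) is called while evaluating fib(50).
N(50) = 1 (the initial call).
N(49) = 1 (only fib(50) calls it).
For 1 <= m <= 48: fib(m) is called by fib(m+1) and fib(m+2), so
  N(m) = N(m+1) + N(m+2).
fib(0) is called only by fib(2), so N(0) = N(2).
Walk down from m=50:
  N(50)=1, N(49)=1, N(48)=2, N(47)=3, N(46)=5, N(45)=8, N(44)=13, N(43)=21, N(42)=34, N(41)=55, N(40)=89, N(39)=144, N(38)=233, N(37)=377, N(36)=610, N(35)=987, N(34)=1597, N(33)=2584, N(32)=4181, N(31)=6765, N(30)=10946, N(29)=17711, N(28)=28657, N(27)=46368, N(26)=75025, N(25)=121393, N(24)=196418, N(23)=317811, N(22)=514229, N(21)=832040, N(20)=1346269, N(19)=2178309, N(18)=3524578
N(18) = 3524578


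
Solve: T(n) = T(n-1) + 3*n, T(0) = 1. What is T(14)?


Expanding the recurrence:
T(14) = T(13) + 3*14
       = T(12) + 3*13 + 3*14
       ...
       = T(0) + 3*(1 + 2 + ... + 14)
       = 1 + 3 * 14*15/2
       = 1 + 3 * 105
       = 1 + 315 = 316


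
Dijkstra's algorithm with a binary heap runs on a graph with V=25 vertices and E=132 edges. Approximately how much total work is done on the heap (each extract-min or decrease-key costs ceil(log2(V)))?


Dijkstra with a binary heap: each vertex is extracted once, each edge may relax once.
Each heap operation costs O(log V).
V + E = 25 + 132 = 157
ceil(log2(25)) = 5 (since 2^4 = 16 < 25 <= 32 = 2^5)
Total heap work = (V+E) * ceil(log2(V)) = 157 * 5 = 785


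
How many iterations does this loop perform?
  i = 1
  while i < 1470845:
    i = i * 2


The loop variable doubles each iteration:
i = 1 -> 2 -> 4 -> 8 -> 16 -> 32 -> 64 -> 128 -> 256 -> 512 -> 1024 -> 2048 -> 4096 -> 8192 -> 16384 -> 32768 -> 65536 -> 131072 -> 262144 -> 524288 -> 1048576 -> 2097152 (stop, 2097152 >= 1470845)
Number of doublings = ceil(log2(1470845)) = 21


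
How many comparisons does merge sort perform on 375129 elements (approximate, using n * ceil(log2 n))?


Recursion depth: ceil(log2(375129)) = 19
Each recursion level merges n = 375129 elements
Total = 375129 * 19 = 7127451


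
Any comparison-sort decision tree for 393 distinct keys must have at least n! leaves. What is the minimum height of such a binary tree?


A binary decision tree of height h has at most 2^h leaves and needs at least n! of them, so h >= ceil(log2(n!)).
393! is far too large to multiply out, so use Stirling's series:
  ln(n!) ~ n ln n - n + (1/2) ln(2 pi n) + 1/(12n)  (error below 1/(360 n^3), negligible here)
  ln(393) = 5.9738096
  n ln n = 393 * 5.9738096 = 2347.7072
  (1/2) ln(2 pi * 393) = (1/2) ln(2469.2918) = 3.9058
  1/(12*393) = 0.0002
  ln(393!) ~ 2347.7072 - 393 + 3.9058 + 0.0002 = 1958.6132
Convert to base 2: log2(393!) = 1958.6132 / ln 2 = 1958.6132 / 0.69314718 = 2825.6816
ceil(2825.6816) = 2826


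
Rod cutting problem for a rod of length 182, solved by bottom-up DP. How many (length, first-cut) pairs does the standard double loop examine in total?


For each subproblem length i = 1..182, the inner loop considers i possible first cuts.
Total = 1 + 2 + ... + 182
= 182*(182+1)/2
= 182*183/2 = 16653


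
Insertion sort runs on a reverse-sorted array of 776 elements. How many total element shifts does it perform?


Sum of shifts = 1 + 2 + 3 + ... + 775
= 776 * 775 / 2
= 601400 / 2
= 300700


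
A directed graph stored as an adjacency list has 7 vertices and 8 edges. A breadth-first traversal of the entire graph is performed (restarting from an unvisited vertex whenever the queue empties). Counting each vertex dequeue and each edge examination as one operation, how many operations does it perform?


A full BFS traversal dequeues each vertex once and examines each edge once.
Vertex visits: 7
Edge visits: 8
V + E = 7 + 8 = 15


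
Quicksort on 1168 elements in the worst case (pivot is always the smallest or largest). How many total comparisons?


In the worst case, each partition step picks the worst pivot:
  Partition 1: 1167 comparisons (n-1 elements to compare)
  Partition 2: 1166 comparisons
  Partition 3: 1165 comparisons
  Partition 4: 1164 comparisons
  Partition 5: 1163 comparisons
  ...
  Last partition: 0 comparisons
Total = (n-1) + (n-2) + ... + 1 + 0 = n*(n-1)/2
= 1168*1167/2 = 681528


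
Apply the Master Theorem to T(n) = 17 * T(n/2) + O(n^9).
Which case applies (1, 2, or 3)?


The Master Theorem: T(n) = a*T(n/b) + O(n^c)
  a = 17, b = 2, c = 9
log_b(a) = log_2(17) ~ 4.087
Compare b^c with a: 2^9 = 512 > 17, so c > log_b(a).
Since c > log_b(a), Case 3 applies.
T(n) = O(n^9)
Master Theorem case = 3


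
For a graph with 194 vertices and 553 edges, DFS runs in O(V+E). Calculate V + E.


A full DFS traversal visits each vertex once and examines each edge once.
V = 194
E = 553
Sum = 194 + 553 = 747


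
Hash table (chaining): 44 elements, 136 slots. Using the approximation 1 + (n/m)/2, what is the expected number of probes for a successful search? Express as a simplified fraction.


Computing expected probes:
alpha = 44/136
= 1 + alpha/2
= 1 + 44/(2*136)
= (2*136 + 44) / (2*136)
= 316/272 = 79/68


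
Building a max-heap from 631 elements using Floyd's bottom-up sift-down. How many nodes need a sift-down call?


In a heap of 631 elements (0-indexed array):
  Last element index: 630
  Parent of last element: floor((630 - 1) / 2) = 314
  Internal nodes: indices 0 to 314
  Count = floor(631/2) = 315


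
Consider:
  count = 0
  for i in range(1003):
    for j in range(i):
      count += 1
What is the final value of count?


For each i, the inner loop runs i times:
  i=0: inner runs 0 times
  i=1: inner runs 1 time
  i=2: inner runs 2 times
  i=3: inner runs 3 times
  i=4: inner runs 4 times
  i=5: inner runs 5 times
  i=6: inner runs 6 times
  i=7: inner runs 7 times
  ...
Total = 0 + 1 + 2 + ... + 1002 = 1003*(1003-1)/2 = 502503


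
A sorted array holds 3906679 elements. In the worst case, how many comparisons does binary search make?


Halving sequence: 3906679 -> 1953339 -> 976669 -> 488334 -> 244167 -> 122083 -> 61041 -> 30520 -> 15260 -> 7630 -> 3815 -> 1907 -> 953 -> 476 -> 238 -> 119 -> 59 -> 29 -> 14 -> 7 -> 3 -> 1
Number of halvings = 21
Max comparisons = 21 + 1 = 22


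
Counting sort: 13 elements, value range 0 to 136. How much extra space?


n = 13 (output array)
k = 137 (count array for 137 distinct values)
Extra space = 13 + 137 = 150


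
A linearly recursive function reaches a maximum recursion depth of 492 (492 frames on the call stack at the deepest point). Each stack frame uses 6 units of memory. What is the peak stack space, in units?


Maximum recursion depth = 492 frames
Memory per frame = 6 units
Total stack space = depth * frame_size
= 492 * 6 = 2952


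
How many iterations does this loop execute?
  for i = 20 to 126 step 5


The loop variable i takes values starting at 20 and increments by 5 each iteration.
Sequence: i = 20, 25, 30, 35, 40, 45, 50, 55, 60, ...
The upper bound 126 is inclusive, so the count is floor((last - first) / step) + 1:
floor((126 - 20) / 5) + 1 = floor(106/5) + 1 = 21 + 1 = 22


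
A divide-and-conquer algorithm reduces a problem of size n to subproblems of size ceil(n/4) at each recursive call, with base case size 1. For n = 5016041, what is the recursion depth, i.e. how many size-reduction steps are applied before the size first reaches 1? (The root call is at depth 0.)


Each step divides the size by 4 (rounding up); after k steps the size is ceil(n/4^k), which equals 1 exactly when 4^k >= n.
So the depth is the smallest k with 4^k >= 5016041, i.e. ceil(log_4(5016041)).
4^11 = 4194304 < 5016041 <= 16777216 = 4^12
Recursion depth = 12


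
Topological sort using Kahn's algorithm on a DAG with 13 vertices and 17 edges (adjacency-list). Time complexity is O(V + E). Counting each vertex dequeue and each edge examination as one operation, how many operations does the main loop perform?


Kahn's algorithm:
  1. Compute in-degrees: O(V + E)
  2. Process queue: each vertex dequeued once (O(V))
     each edge examined once (O(E))
Total = V + E = 13 + 17 = 30


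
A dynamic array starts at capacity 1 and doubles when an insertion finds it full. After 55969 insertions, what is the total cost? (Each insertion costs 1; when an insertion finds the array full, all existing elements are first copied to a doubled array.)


Insertion cost: 55969 (one per element)
Resizes occur just before inserting elements 2, 3, 5, 9, ...
Elements copied at each resize: 1 + 2 + 4 + 8 + 16 + 32 + 64 + 128 + 256 + 512 + 1024 + 2048 + 4096 + 8192 + 16384 + 32768
Sum of copies = 65535 (geometric series: 2^k - 1)
Total = 55969 + 65535 = 121504


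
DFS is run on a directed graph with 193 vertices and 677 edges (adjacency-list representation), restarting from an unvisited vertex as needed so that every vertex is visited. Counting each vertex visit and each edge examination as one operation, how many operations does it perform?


A full DFS traversal processes each vertex exactly once (push/pop on stack).
Each directed edge is examined once.
V = 193, E = 677
V + E = 870


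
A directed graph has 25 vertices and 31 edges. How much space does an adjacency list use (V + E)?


Adjacency list: one list head per vertex + one entry per edge
Vertex heads: 25
Edge entries: 31
Total = 25 + 31 = 56


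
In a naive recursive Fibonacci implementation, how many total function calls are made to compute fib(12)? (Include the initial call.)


Let C(m) = total calls to evaluate fib(m). Then C(0)=C(1)=1, and
C(m) = 1 + C(m-1) + C(m-2) for m >= 2.
Build the table (each entry = 1 + previous two):
  C(0) = 1
  C(1) = 1
  C(2) = 1 + 1 + 1 = 3
  C(3) = 1 + 3 + 1 = 5
  C(4) = 1 + 5 + 3 = 9
  C(5) = 1 + 9 + 5 = 15
  C(6) = 1 + 15 + 9 = 25
  C(7) = 1 + 25 + 15 = 41
  C(8) = 1 + 41 + 25 = 67
  C(9) = 1 + 67 + 41 = 109
  C(10) = 1 + 109 + 67 = 177
  C(11) = 1 + 177 + 109 = 287
  C(12) = 1 + 287 + 177 = 465
Total calls for fib(12) = 465


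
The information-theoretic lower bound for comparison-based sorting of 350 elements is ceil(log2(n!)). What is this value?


A binary decision tree of height h has at most 2^h leaves and needs at least n! of them, so h >= ceil(log2(n!)).
350! is far too large to multiply out, so use Stirling's series:
  ln(n!) ~ n ln n - n + (1/2) ln(2 pi n) + 1/(12n)  (error below 1/(360 n^3), negligible here)
  ln(350) = 5.8579332
  n ln n = 350 * 5.8579332 = 2050.2766
  (1/2) ln(2 pi * 350) = (1/2) ln(2199.1149) = 3.8479
  1/(12*350) = 0.0002
  ln(350!) ~ 2050.2766 - 350 + 3.8479 + 0.0002 = 1704.1247
Convert to base 2: log2(350!) = 1704.1247 / ln 2 = 1704.1247 / 0.69314718 = 2458.5323
ceil(2458.5323) = 2459


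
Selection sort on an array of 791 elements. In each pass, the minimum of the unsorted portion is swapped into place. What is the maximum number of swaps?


Selection sort performs one swap per pass:
  Pass 1: find min in positions 0 to 790, swap with position 0
  Pass 2: find min in positions 1 to 790, swap with position 1
  Pass 3: find min in positions 2 to 790, swap with position 2
  Pass 4: find min in positions 3 to 790, swap with position 3
  Pass 5: find min in positions 4 to 790, swap with position 4
  ... (785 more passes)
Total passes (and swaps) = n - 1 = 791 - 1 = 790


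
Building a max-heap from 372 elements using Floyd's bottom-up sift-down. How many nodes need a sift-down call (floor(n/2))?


In a heap of 372 elements (0-indexed array):
  Last element index: 371
  Parent of last element: floor((371 - 1) / 2) = 185
  Internal nodes: indices 0 to 185
  Count = floor(372/2) = 186


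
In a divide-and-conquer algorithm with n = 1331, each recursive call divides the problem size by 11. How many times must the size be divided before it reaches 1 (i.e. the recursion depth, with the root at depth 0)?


Number of divisions = log_11(1331)
Sizes: 1331 -> 121 -> 11 -> 1 (3 divisions)
Recursion depth = 3


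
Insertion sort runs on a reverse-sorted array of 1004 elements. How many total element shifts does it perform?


Sum of shifts = 1 + 2 + 3 + ... + 1003
= 1004 * 1003 / 2
= 1007012 / 2
= 503506


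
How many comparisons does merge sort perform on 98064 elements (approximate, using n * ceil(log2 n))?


Recursion depth: ceil(log2(98064)) = 17
Each recursion level merges n = 98064 elements
Total = 98064 * 17 = 1667088


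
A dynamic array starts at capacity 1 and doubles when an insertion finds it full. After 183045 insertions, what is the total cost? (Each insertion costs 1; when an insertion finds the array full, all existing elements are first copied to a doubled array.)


Insertion cost: 183045 (one per element)
Resizes occur just before inserting elements 2, 3, 5, 9, ...
Elements copied at each resize: 1 + 2 + 4 + 8 + 16 + 32 + 64 + 128 + 256 + 512 + 1024 + 2048 + 4096 + 8192 + 16384 + 32768 + 65536 + 131072
Sum of copies = 262143 (geometric series: 2^k - 1)
Total = 183045 + 262143 = 445188


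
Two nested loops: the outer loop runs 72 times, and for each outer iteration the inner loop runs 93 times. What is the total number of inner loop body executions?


Outer loop: 72 iterations
Inner loop: 93 iterations per outer iteration
Total = 72 * 93 = 6696


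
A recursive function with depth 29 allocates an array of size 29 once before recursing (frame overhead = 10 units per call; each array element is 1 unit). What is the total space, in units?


Array allocation: 29 units (allocated once)
Stack frames: 29 deep * 10 per frame = 290 units
Total = 29 + 290 = 319


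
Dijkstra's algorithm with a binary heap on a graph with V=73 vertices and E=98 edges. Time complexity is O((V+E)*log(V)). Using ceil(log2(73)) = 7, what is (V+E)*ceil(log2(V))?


Dijkstra with a binary heap: each vertex is extracted once, each edge may relax once.
Each heap operation costs O(log V).
V + E = 73 + 98 = 171
ceil(log2(73)) = 7 (since 2^6 = 64 < 73 <= 128 = 2^7)
Total heap work = (V+E) * ceil(log2(V)) = 171 * 7 = 1197


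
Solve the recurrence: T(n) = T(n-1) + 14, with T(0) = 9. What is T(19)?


Unrolling the recurrence:
T(19) = T(18) + 14
       = T(17) + 14 + 14
       = T(16) + 14*3
       ...
       = T(0) + 14*19
       = 9 + 266 = 275


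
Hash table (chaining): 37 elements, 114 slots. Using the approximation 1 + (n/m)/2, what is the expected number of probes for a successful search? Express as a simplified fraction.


Computing expected probes:
alpha = 37/114
= 1 + alpha/2
= 1 + 37/(2*114)
= (2*114 + 37) / (2*114)
= 265/228


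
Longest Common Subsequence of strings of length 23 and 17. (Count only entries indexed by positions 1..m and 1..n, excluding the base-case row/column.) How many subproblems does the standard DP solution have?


DP table indexed by positions in both strings.
First string: 23 positions
Second string: 17 positions
Total = 23 * 17 = 391


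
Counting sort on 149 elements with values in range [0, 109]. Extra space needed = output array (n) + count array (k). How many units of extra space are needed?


Output array size: 149 (to store sorted result)
Count array size: 110 (one slot per possible value, range 0 to 109)
Total extra space = 149 + 110 = 259


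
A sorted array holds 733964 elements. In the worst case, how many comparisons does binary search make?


Halving sequence: 733964 -> 366982 -> 183491 -> 91745 -> 45872 -> 22936 -> 11468 -> 5734 -> 2867 -> 1433 -> 716 -> 358 -> 179 -> 89 -> 44 -> 22 -> 11 -> 5 -> 2 -> 1
Number of halvings = 19
Max comparisons = 19 + 1 = 20


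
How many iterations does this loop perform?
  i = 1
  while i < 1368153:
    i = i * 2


The loop variable doubles each iteration:
i = 1 -> 2 -> 4 -> 8 -> 16 -> 32 -> 64 -> 128 -> 256 -> 512 -> 1024 -> 2048 -> 4096 -> 8192 -> 16384 -> 32768 -> 65536 -> 131072 -> 262144 -> 524288 -> 1048576 -> 2097152 (stop, 2097152 >= 1368153)
Number of doublings = ceil(log2(1368153)) = 21


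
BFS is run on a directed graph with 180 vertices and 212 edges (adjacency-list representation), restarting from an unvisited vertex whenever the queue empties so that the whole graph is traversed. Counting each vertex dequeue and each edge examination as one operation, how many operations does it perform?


A full BFS traversal dequeues each vertex exactly once and examines each directed edge exactly once.
V = 180 (vertex processing cost)
E = 212 (edge examination cost)
Total operations proportional to V + E = 180 + 212 = 392


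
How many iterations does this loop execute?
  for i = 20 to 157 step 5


The loop variable i takes values starting at 20 and increments by 5 each iteration.
Sequence: i = 20, 25, 30, 35, 40, 45, 50, 55, 60, ...
The upper bound 157 is inclusive, so the count is floor((last - first) / step) + 1:
floor((157 - 20) / 5) + 1 = floor(137/5) + 1 = 27 + 1 = 28


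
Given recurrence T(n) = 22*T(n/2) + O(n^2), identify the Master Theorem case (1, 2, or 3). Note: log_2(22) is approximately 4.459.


Master Theorem parameters: a=22, b=2, c=2
log_b(a) = 4.459
Compare b^c with a: 2^2 = 4 < 22, so c < log_b(a).
Comparing c=2 vs log_b(a)=4.459:
2 < 4.459 => Case 1
Result: T(n) = O(n^(log_2 22)) ~ O(n^4.459)
Master Theorem case = 1


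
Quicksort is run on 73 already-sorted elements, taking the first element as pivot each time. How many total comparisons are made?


Sum of comparisons per partition:
72 + 71 + ... + 1 + 0
= 73 * (73 - 1) / 2
= 73 * 72 / 2
= 2628


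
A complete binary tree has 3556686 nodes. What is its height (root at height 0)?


In a complete binary tree, level k holds nodes 2^k .. 2^(k+1)-1 (1-indexed).
Height = floor(log2(n)) = floor(log2(3556686)) = 21
Check: 2^21 = 2097152 <= 3556686 < 4194304 = 2^22


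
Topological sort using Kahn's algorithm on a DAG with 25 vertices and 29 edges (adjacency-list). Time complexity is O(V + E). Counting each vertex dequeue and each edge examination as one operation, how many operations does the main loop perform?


Kahn's algorithm:
  1. Compute in-degrees: O(V + E)
  2. Process queue: each vertex dequeued once (O(V))
     each edge examined once (O(E))
Total = V + E = 25 + 29 = 54


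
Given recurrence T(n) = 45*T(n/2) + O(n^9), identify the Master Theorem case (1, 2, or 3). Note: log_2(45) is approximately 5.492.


Master Theorem parameters: a=45, b=2, c=9
log_b(a) = 5.492
Compare b^c with a: 2^9 = 512 > 45, so c > log_b(a).
Comparing c=9 vs log_b(a)=5.492:
9 > 5.492 => Case 3
Result: T(n) = O(n^9)
Master Theorem case = 3


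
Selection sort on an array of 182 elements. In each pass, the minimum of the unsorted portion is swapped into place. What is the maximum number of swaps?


Selection sort performs one swap per pass:
  Pass 1: find min in positions 0 to 181, swap with position 0
  Pass 2: find min in positions 1 to 181, swap with position 1
  Pass 3: find min in positions 2 to 181, swap with position 2
  Pass 4: find min in positions 3 to 181, swap with position 3
  Pass 5: find min in positions 4 to 181, swap with position 4
  ... (176 more passes)
Total passes (and swaps) = n - 1 = 182 - 1 = 181


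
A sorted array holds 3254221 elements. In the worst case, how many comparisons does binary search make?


Halving sequence: 3254221 -> 1627110 -> 813555 -> 406777 -> 203388 -> 101694 -> 50847 -> 25423 -> 12711 -> 6355 -> 3177 -> 1588 -> 794 -> 397 -> 198 -> 99 -> 49 -> 24 -> 12 -> 6 -> 3 -> 1
Number of halvings = 21
Max comparisons = 21 + 1 = 22
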